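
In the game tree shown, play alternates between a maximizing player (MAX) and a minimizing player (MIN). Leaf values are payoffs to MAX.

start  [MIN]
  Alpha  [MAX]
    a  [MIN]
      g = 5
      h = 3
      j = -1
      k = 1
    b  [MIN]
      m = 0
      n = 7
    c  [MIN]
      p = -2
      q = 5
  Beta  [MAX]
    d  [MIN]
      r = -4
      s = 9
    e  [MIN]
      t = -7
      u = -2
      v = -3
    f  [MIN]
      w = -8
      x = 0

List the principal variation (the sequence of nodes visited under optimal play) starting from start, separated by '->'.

start -> Beta -> d -> r

a (MIN): min(5, 3, -1, 1) = -1
b (MIN): min(0, 7) = 0
c (MIN): min(-2, 5) = -2
Alpha (MAX): max(-1, 0, -2) = 0
d (MIN): min(-4, 9) = -4
e (MIN): min(-7, -2, -3) = -7
f (MIN): min(-8, 0) = -8
Beta (MAX): max(-4, -7, -8) = -4
start (MIN): min(0, -4) = -4
At start, MIN picks Beta (lowest: -4).
At Beta, MAX picks d (highest: -4).
At d, MIN picks r (lowest: -4).
Terminal value -4.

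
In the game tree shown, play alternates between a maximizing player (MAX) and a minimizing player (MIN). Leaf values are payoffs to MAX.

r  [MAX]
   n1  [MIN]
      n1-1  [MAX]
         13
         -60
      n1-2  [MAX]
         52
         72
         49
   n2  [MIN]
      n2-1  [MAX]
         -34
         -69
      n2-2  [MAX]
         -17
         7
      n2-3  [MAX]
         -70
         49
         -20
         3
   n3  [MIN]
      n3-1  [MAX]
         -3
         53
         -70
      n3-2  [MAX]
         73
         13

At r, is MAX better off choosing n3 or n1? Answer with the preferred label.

n3-1 (MAX): max(-3, 53, -70) = 53
n3-2 (MAX): max(73, 13) = 73
n3 (MIN): min(53, 73) = 53
n1-1 (MAX): max(13, -60) = 13
n1-2 (MAX): max(52, 72, 49) = 72
n1 (MIN): min(13, 72) = 13
MAX prefers the higher value; n3=53, n1=13. n3 is better since 53 > 13.

n3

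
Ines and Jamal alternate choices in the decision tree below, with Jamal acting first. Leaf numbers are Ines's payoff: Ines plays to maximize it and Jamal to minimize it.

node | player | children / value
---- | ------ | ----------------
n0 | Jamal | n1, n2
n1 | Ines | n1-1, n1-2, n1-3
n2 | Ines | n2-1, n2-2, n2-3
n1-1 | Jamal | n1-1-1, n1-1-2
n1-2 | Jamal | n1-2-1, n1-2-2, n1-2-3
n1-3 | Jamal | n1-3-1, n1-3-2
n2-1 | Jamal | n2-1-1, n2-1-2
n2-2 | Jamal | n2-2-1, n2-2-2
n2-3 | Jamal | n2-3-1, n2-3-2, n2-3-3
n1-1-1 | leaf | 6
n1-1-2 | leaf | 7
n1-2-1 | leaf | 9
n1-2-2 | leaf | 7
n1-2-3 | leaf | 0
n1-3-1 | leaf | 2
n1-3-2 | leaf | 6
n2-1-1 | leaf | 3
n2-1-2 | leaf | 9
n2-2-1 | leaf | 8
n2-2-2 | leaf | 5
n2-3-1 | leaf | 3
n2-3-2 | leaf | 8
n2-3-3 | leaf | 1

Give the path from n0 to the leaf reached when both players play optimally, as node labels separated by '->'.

n1-1 (Jamal): min(6, 7) = 6
n1-2 (Jamal): min(9, 7, 0) = 0
n1-3 (Jamal): min(2, 6) = 2
n1 (Ines): max(6, 0, 2) = 6
n2-1 (Jamal): min(3, 9) = 3
n2-2 (Jamal): min(8, 5) = 5
n2-3 (Jamal): min(3, 8, 1) = 1
n2 (Ines): max(3, 5, 1) = 5
n0 (Jamal): min(6, 5) = 5
At n0, Jamal picks n2 (lowest: 5).
At n2, Ines picks n2-2 (highest: 5).
At n2-2, Jamal picks n2-2-2 (lowest: 5).
Terminal value 5.

n0 -> n2 -> n2-2 -> n2-2-2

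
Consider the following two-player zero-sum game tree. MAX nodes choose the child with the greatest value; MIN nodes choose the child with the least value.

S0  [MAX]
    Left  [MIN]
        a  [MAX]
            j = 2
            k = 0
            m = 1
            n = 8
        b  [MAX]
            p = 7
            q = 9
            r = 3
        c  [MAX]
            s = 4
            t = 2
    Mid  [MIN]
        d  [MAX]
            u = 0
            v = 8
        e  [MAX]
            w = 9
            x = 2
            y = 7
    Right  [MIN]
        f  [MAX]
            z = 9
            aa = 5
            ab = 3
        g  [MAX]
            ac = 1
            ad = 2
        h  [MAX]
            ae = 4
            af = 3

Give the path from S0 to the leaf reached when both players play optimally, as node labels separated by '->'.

a (MAX): max(2, 0, 1, 8) = 8
b (MAX): max(7, 9, 3) = 9
c (MAX): max(4, 2) = 4
Left (MIN): min(8, 9, 4) = 4
d (MAX): max(0, 8) = 8
e (MAX): max(9, 2, 7) = 9
Mid (MIN): min(8, 9) = 8
f (MAX): max(9, 5, 3) = 9
g (MAX): max(1, 2) = 2
h (MAX): max(4, 3) = 4
Right (MIN): min(9, 2, 4) = 2
S0 (MAX): max(4, 8, 2) = 8
At S0, MAX picks Mid (highest: 8).
At Mid, MIN picks d (lowest: 8).
At d, MAX picks v (highest: 8).
Terminal value 8.

S0 -> Mid -> d -> v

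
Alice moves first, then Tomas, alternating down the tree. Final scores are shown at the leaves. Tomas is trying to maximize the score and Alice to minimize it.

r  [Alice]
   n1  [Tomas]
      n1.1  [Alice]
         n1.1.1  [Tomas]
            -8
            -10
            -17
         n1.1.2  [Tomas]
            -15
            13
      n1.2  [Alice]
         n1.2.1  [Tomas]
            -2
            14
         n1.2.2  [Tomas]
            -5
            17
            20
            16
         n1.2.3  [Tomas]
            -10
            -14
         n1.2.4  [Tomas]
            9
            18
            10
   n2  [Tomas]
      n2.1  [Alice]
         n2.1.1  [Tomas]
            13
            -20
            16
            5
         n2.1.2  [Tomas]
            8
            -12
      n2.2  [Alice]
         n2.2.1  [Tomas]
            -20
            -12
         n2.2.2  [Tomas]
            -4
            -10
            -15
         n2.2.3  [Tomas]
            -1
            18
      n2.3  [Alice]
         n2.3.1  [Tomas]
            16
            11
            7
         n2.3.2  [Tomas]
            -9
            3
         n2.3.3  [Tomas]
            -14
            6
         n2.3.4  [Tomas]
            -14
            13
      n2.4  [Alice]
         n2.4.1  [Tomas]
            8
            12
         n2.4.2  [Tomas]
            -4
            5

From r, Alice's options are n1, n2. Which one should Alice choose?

n1.1.1 (Tomas): max(-8, -10, -17) = -8
n1.1.2 (Tomas): max(-15, 13) = 13
n1.1 (Alice): min(-8, 13) = -8
n1.2.1 (Tomas): max(-2, 14) = 14
n1.2.2 (Tomas): max(-5, 17, 20, 16) = 20
n1.2.3 (Tomas): max(-10, -14) = -10
n1.2.4 (Tomas): max(9, 18, 10) = 18
n1.2 (Alice): min(14, 20, -10, 18) = -10
n1 (Tomas): max(-8, -10) = -8
n2.1.1 (Tomas): max(13, -20, 16, 5) = 16
n2.1.2 (Tomas): max(8, -12) = 8
n2.1 (Alice): min(16, 8) = 8
n2.2.1 (Tomas): max(-20, -12) = -12
n2.2.2 (Tomas): max(-4, -10, -15) = -4
n2.2.3 (Tomas): max(-1, 18) = 18
n2.2 (Alice): min(-12, -4, 18) = -12
n2.3.1 (Tomas): max(16, 11, 7) = 16
n2.3.2 (Tomas): max(-9, 3) = 3
n2.3.3 (Tomas): max(-14, 6) = 6
n2.3.4 (Tomas): max(-14, 13) = 13
n2.3 (Alice): min(16, 3, 6, 13) = 3
n2.4.1 (Tomas): max(8, 12) = 12
n2.4.2 (Tomas): max(-4, 5) = 5
n2.4 (Alice): min(12, 5) = 5
n2 (Tomas): max(8, -12, 3, 5) = 8
r (Alice): min(-8, 8) = -8
Alice at r wants the lowest of {n1=-8, n2=8}, so chooses n1.

n1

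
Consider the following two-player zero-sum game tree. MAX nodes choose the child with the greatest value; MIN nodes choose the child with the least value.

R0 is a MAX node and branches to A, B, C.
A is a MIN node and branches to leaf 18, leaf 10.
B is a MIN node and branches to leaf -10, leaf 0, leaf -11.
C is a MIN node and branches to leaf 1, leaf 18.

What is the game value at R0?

A (MIN): min(18, 10) = 10
B (MIN): min(-10, 0, -11) = -11
C (MIN): min(1, 18) = 1
R0 (MAX): max(10, -11, 1) = 10

10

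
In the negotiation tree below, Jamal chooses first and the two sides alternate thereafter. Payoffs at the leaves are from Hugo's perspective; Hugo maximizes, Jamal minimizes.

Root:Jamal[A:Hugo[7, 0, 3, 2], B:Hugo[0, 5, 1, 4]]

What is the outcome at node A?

A (Hugo): max(7, 0, 3, 2) = 7

7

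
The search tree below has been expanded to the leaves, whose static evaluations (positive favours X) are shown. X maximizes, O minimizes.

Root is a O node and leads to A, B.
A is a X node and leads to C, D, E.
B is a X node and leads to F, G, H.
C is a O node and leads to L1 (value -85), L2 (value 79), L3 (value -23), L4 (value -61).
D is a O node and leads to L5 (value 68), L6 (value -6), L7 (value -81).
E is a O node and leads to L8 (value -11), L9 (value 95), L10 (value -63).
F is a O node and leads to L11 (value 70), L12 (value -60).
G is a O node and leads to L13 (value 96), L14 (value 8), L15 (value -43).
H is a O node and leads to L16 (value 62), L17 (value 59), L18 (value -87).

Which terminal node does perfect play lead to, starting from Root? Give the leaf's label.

C (O): min(-85, 79, -23, -61) = -85
D (O): min(68, -6, -81) = -81
E (O): min(-11, 95, -63) = -63
A (X): max(-85, -81, -63) = -63
F (O): min(70, -60) = -60
G (O): min(96, 8, -43) = -43
H (O): min(62, 59, -87) = -87
B (X): max(-60, -43, -87) = -43
Root (O): min(-63, -43) = -63
At Root, O picks A (lowest: -63).
At A, X picks E (highest: -63).
At E, O picks L10 (lowest: -63).
Terminal value -63.

L10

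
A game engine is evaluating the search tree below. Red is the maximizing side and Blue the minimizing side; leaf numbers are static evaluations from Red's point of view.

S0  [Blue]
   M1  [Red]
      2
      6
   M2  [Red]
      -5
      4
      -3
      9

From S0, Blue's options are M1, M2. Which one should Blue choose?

M1 (Red): max(2, 6) = 6
M2 (Red): max(-5, 4, -3, 9) = 9
S0 (Blue): min(6, 9) = 6
Blue at S0 wants the lowest of {M1=6, M2=9}, so chooses M1.

M1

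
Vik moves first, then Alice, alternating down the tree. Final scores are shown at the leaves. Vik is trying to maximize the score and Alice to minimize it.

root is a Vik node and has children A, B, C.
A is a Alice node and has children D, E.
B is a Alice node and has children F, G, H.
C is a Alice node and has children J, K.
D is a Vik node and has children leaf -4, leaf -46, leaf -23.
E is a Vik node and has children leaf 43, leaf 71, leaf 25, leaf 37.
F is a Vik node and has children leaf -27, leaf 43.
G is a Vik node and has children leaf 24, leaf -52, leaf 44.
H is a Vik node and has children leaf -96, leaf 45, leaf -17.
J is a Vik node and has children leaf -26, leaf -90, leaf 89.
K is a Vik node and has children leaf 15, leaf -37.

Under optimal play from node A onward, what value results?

-4

D (Vik): max(-4, -46, -23) = -4
E (Vik): max(43, 71, 25, 37) = 71
A (Alice): min(-4, 71) = -4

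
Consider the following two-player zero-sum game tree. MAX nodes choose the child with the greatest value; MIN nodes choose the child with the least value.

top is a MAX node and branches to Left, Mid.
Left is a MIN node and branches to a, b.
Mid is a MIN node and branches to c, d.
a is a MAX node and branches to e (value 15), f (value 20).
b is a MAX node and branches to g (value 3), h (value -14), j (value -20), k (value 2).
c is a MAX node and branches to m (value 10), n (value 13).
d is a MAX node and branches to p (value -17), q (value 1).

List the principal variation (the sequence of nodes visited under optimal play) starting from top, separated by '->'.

top -> Left -> b -> g

a (MAX): max(15, 20) = 20
b (MAX): max(3, -14, -20, 2) = 3
Left (MIN): min(20, 3) = 3
c (MAX): max(10, 13) = 13
d (MAX): max(-17, 1) = 1
Mid (MIN): min(13, 1) = 1
top (MAX): max(3, 1) = 3
At top, MAX picks Left (highest: 3).
At Left, MIN picks b (lowest: 3).
At b, MAX picks g (highest: 3).
Terminal value 3.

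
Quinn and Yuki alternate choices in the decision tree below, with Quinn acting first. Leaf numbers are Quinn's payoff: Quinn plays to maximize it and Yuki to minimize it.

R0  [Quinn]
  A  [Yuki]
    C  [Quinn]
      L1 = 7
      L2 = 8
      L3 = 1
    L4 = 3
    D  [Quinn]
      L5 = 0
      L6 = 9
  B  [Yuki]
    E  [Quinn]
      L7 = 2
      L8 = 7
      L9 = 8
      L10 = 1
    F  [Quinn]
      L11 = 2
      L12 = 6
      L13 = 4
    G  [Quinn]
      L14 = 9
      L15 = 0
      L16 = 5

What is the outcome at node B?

6

E (Quinn): max(2, 7, 8, 1) = 8
F (Quinn): max(2, 6, 4) = 6
G (Quinn): max(9, 0, 5) = 9
B (Yuki): min(8, 6, 9) = 6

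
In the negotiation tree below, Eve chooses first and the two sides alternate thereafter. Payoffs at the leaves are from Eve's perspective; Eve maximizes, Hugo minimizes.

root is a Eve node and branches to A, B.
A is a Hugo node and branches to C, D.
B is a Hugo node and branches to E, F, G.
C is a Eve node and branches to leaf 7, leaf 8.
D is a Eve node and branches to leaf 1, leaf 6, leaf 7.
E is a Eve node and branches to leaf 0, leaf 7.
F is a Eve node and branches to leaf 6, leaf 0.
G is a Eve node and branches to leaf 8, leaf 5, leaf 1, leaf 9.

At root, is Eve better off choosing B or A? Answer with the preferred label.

E (Eve): max(0, 7) = 7
F (Eve): max(6, 0) = 6
G (Eve): max(8, 5, 1, 9) = 9
B (Hugo): min(7, 6, 9) = 6
C (Eve): max(7, 8) = 8
D (Eve): max(1, 6, 7) = 7
A (Hugo): min(8, 7) = 7
Eve prefers the higher value; B=6, A=7. A is better since 7 > 6.

A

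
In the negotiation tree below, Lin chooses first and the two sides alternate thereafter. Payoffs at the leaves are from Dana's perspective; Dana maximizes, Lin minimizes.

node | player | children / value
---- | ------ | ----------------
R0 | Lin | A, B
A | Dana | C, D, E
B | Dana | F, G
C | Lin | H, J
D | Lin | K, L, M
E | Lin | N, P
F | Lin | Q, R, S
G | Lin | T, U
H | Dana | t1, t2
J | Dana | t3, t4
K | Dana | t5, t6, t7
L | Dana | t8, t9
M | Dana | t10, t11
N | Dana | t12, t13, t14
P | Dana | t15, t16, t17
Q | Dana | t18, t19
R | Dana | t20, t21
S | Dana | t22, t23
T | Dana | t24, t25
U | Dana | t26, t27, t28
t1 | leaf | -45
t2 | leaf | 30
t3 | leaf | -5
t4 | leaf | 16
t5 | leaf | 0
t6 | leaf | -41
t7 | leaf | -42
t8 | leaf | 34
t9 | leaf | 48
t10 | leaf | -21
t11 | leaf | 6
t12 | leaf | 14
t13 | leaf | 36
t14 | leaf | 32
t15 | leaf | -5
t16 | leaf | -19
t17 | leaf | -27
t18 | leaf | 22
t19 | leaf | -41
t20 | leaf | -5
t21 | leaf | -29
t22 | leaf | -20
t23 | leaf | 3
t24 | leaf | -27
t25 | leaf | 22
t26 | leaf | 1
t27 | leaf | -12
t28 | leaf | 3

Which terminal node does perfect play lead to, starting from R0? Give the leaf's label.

H (Dana): max(-45, 30) = 30
J (Dana): max(-5, 16) = 16
C (Lin): min(30, 16) = 16
K (Dana): max(0, -41, -42) = 0
L (Dana): max(34, 48) = 48
M (Dana): max(-21, 6) = 6
D (Lin): min(0, 48, 6) = 0
N (Dana): max(14, 36, 32) = 36
P (Dana): max(-5, -19, -27) = -5
E (Lin): min(36, -5) = -5
A (Dana): max(16, 0, -5) = 16
Q (Dana): max(22, -41) = 22
R (Dana): max(-5, -29) = -5
S (Dana): max(-20, 3) = 3
F (Lin): min(22, -5, 3) = -5
T (Dana): max(-27, 22) = 22
U (Dana): max(1, -12, 3) = 3
G (Lin): min(22, 3) = 3
B (Dana): max(-5, 3) = 3
R0 (Lin): min(16, 3) = 3
At R0, Lin picks B (lowest: 3).
At B, Dana picks G (highest: 3).
At G, Lin picks U (lowest: 3).
At U, Dana picks t28 (highest: 3).
Terminal value 3.

t28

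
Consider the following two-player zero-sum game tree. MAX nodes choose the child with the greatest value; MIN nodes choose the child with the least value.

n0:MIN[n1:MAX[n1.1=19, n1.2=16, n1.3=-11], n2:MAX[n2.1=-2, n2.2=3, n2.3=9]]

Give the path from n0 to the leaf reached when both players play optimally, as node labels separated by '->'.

n1 (MAX): max(19, 16, -11) = 19
n2 (MAX): max(-2, 3, 9) = 9
n0 (MIN): min(19, 9) = 9
At n0, MIN picks n2 (lowest: 9).
At n2, MAX picks n2.3 (highest: 9).
Terminal value 9.

n0 -> n2 -> n2.3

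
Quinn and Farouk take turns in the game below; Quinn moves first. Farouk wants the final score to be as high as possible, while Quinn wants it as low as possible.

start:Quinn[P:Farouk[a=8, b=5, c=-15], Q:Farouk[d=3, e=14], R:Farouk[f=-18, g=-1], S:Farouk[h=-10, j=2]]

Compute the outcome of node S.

S (Farouk): max(-10, 2) = 2

2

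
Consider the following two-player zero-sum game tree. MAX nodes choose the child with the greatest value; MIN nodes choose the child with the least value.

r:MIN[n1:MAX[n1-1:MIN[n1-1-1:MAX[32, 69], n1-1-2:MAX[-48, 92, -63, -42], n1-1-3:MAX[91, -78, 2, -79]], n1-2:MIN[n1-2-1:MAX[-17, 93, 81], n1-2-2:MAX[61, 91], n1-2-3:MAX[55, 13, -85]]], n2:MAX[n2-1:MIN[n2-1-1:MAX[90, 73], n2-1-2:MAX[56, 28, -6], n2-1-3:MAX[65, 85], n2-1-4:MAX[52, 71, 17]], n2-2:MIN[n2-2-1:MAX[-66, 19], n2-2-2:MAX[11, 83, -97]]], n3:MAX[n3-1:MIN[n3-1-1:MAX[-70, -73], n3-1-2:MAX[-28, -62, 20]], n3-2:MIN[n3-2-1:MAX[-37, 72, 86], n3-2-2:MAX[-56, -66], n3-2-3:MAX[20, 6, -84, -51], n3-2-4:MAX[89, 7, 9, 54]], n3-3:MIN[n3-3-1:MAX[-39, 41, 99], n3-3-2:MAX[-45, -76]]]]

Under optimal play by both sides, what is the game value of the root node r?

-45

n1-1-1 (MAX): max(32, 69) = 69
n1-1-2 (MAX): max(-48, 92, -63, -42) = 92
n1-1-3 (MAX): max(91, -78, 2, -79) = 91
n1-1 (MIN): min(69, 92, 91) = 69
n1-2-1 (MAX): max(-17, 93, 81) = 93
n1-2-2 (MAX): max(61, 91) = 91
n1-2-3 (MAX): max(55, 13, -85) = 55
n1-2 (MIN): min(93, 91, 55) = 55
n1 (MAX): max(69, 55) = 69
n2-1-1 (MAX): max(90, 73) = 90
n2-1-2 (MAX): max(56, 28, -6) = 56
n2-1-3 (MAX): max(65, 85) = 85
n2-1-4 (MAX): max(52, 71, 17) = 71
n2-1 (MIN): min(90, 56, 85, 71) = 56
n2-2-1 (MAX): max(-66, 19) = 19
n2-2-2 (MAX): max(11, 83, -97) = 83
n2-2 (MIN): min(19, 83) = 19
n2 (MAX): max(56, 19) = 56
n3-1-1 (MAX): max(-70, -73) = -70
n3-1-2 (MAX): max(-28, -62, 20) = 20
n3-1 (MIN): min(-70, 20) = -70
n3-2-1 (MAX): max(-37, 72, 86) = 86
n3-2-2 (MAX): max(-56, -66) = -56
n3-2-3 (MAX): max(20, 6, -84, -51) = 20
n3-2-4 (MAX): max(89, 7, 9, 54) = 89
n3-2 (MIN): min(86, -56, 20, 89) = -56
n3-3-1 (MAX): max(-39, 41, 99) = 99
n3-3-2 (MAX): max(-45, -76) = -45
n3-3 (MIN): min(99, -45) = -45
n3 (MAX): max(-70, -56, -45) = -45
r (MIN): min(69, 56, -45) = -45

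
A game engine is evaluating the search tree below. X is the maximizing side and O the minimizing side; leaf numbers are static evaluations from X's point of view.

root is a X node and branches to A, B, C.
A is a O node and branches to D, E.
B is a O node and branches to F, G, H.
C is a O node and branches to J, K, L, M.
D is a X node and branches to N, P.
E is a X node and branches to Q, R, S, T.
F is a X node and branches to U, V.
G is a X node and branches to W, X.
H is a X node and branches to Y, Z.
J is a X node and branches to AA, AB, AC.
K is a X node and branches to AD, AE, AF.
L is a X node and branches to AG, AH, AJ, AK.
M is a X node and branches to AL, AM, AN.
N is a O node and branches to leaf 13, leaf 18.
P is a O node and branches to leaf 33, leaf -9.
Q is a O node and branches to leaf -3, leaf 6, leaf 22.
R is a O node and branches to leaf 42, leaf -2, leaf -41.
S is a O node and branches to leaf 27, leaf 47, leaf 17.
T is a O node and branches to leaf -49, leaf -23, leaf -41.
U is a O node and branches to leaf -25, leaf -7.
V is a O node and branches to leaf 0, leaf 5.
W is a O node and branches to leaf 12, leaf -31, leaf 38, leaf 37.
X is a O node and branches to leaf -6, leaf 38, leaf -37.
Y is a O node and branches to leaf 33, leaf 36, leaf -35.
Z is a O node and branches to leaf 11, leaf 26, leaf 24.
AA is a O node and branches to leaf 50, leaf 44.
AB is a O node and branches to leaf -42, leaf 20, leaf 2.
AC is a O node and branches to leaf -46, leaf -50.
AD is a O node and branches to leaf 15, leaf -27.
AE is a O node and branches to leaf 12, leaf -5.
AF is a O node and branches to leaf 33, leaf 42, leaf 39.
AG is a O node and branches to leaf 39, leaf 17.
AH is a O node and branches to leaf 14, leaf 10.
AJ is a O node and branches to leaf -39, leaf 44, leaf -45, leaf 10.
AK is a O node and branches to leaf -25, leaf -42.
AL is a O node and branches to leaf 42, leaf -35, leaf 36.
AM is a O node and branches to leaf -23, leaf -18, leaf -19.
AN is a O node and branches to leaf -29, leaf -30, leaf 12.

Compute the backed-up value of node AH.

10

AH (O): min(14, 10) = 10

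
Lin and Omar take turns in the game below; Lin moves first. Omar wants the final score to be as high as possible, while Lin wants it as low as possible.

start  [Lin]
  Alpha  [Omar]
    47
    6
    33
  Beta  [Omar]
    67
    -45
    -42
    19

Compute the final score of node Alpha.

47

Alpha (Omar): max(47, 6, 33) = 47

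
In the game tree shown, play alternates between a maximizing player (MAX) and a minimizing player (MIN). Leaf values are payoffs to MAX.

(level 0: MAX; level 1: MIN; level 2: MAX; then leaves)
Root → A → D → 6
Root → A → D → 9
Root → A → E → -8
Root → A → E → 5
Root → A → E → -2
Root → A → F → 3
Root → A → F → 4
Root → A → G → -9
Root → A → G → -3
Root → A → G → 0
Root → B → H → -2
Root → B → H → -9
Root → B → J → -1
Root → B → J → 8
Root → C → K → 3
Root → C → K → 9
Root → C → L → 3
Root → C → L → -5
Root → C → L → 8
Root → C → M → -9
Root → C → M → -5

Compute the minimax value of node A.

D (MAX): max(6, 9) = 9
E (MAX): max(-8, 5, -2) = 5
F (MAX): max(3, 4) = 4
G (MAX): max(-9, -3, 0) = 0
A (MIN): min(9, 5, 4, 0) = 0

0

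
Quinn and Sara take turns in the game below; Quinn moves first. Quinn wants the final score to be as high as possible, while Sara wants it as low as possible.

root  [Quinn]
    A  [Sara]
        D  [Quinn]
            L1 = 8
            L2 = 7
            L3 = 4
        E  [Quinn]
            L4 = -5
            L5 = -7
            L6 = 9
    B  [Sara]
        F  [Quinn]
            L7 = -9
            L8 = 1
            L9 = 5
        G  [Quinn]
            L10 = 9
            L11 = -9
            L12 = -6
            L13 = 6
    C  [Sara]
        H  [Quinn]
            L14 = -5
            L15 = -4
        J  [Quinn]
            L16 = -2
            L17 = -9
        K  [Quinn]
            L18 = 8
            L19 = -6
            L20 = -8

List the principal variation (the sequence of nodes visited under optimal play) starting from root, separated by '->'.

D (Quinn): max(8, 7, 4) = 8
E (Quinn): max(-5, -7, 9) = 9
A (Sara): min(8, 9) = 8
F (Quinn): max(-9, 1, 5) = 5
G (Quinn): max(9, -9, -6, 6) = 9
B (Sara): min(5, 9) = 5
H (Quinn): max(-5, -4) = -4
J (Quinn): max(-2, -9) = -2
K (Quinn): max(8, -6, -8) = 8
C (Sara): min(-4, -2, 8) = -4
root (Quinn): max(8, 5, -4) = 8
At root, Quinn picks A (highest: 8).
At A, Sara picks D (lowest: 8).
At D, Quinn picks L1 (highest: 8).
Terminal value 8.

root -> A -> D -> L1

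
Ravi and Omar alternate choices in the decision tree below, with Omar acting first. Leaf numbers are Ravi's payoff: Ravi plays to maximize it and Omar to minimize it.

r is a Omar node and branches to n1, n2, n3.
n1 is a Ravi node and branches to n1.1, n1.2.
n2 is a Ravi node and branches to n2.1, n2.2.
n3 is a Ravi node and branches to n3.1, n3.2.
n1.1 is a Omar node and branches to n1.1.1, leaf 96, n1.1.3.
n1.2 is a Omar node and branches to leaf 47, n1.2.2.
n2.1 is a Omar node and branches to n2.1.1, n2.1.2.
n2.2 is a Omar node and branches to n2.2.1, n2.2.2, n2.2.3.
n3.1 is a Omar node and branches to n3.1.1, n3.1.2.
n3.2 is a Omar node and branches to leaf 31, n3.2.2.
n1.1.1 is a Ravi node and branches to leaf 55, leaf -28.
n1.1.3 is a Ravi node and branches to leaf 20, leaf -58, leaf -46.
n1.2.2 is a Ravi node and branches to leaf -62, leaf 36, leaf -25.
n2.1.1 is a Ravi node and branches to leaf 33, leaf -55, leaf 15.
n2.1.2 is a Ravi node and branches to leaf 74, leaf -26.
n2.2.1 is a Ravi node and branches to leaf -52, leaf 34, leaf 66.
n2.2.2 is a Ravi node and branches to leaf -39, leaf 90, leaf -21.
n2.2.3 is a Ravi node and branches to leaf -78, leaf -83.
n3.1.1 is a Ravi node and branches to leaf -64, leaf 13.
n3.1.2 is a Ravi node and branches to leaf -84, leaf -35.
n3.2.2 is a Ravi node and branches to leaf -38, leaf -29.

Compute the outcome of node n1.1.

n1.1.1 (Ravi): max(55, -28) = 55
n1.1.3 (Ravi): max(20, -58, -46) = 20
n1.1 (Omar): min(55, 96, 20) = 20

20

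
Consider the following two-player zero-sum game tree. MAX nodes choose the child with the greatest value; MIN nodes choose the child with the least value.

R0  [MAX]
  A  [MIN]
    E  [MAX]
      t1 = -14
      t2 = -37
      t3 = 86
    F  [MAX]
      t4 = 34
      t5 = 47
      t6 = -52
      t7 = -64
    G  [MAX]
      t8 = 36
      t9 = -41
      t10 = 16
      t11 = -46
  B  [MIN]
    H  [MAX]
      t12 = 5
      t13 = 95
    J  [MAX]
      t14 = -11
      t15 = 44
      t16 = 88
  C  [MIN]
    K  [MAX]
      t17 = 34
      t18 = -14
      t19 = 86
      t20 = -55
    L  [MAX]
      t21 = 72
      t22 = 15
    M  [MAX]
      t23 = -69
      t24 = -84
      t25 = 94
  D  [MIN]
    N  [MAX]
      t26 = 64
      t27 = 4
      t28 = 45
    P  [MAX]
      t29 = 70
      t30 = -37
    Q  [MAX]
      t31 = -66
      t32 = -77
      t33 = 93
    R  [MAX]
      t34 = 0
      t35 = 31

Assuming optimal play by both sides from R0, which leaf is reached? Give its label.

E (MAX): max(-14, -37, 86) = 86
F (MAX): max(34, 47, -52, -64) = 47
G (MAX): max(36, -41, 16, -46) = 36
A (MIN): min(86, 47, 36) = 36
H (MAX): max(5, 95) = 95
J (MAX): max(-11, 44, 88) = 88
B (MIN): min(95, 88) = 88
K (MAX): max(34, -14, 86, -55) = 86
L (MAX): max(72, 15) = 72
M (MAX): max(-69, -84, 94) = 94
C (MIN): min(86, 72, 94) = 72
N (MAX): max(64, 4, 45) = 64
P (MAX): max(70, -37) = 70
Q (MAX): max(-66, -77, 93) = 93
R (MAX): max(0, 31) = 31
D (MIN): min(64, 70, 93, 31) = 31
R0 (MAX): max(36, 88, 72, 31) = 88
At R0, MAX picks B (highest: 88).
At B, MIN picks J (lowest: 88).
At J, MAX picks t16 (highest: 88).
Terminal value 88.

t16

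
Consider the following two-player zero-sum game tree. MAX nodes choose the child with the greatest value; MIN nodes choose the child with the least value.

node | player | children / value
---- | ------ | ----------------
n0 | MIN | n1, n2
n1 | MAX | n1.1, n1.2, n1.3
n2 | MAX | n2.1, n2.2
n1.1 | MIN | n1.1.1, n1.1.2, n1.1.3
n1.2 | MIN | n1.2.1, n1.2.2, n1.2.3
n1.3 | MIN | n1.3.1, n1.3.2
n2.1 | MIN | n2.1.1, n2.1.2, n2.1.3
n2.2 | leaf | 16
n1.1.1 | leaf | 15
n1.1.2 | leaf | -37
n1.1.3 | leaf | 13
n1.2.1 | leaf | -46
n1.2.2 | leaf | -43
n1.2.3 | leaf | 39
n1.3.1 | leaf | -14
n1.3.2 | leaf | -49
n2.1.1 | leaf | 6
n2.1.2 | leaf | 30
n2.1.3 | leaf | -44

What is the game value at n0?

-37

n1.1 (MIN): min(15, -37, 13) = -37
n1.2 (MIN): min(-46, -43, 39) = -46
n1.3 (MIN): min(-14, -49) = -49
n1 (MAX): max(-37, -46, -49) = -37
n2.1 (MIN): min(6, 30, -44) = -44
n2 (MAX): max(-44, 16) = 16
n0 (MIN): min(-37, 16) = -37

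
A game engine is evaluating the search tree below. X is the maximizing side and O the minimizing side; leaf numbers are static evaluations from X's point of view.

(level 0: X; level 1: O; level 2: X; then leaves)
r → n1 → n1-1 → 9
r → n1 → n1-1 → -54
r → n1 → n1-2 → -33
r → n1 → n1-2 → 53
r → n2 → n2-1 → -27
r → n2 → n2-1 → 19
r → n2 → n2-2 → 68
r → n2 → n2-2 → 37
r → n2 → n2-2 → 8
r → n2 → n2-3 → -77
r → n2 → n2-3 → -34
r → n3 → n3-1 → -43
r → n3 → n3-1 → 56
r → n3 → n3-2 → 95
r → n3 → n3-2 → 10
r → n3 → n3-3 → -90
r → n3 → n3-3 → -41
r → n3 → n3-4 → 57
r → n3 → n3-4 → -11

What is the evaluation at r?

n1-1 (X): max(9, -54) = 9
n1-2 (X): max(-33, 53) = 53
n1 (O): min(9, 53) = 9
n2-1 (X): max(-27, 19) = 19
n2-2 (X): max(68, 37, 8) = 68
n2-3 (X): max(-77, -34) = -34
n2 (O): min(19, 68, -34) = -34
n3-1 (X): max(-43, 56) = 56
n3-2 (X): max(95, 10) = 95
n3-3 (X): max(-90, -41) = -41
n3-4 (X): max(57, -11) = 57
n3 (O): min(56, 95, -41, 57) = -41
r (X): max(9, -34, -41) = 9

9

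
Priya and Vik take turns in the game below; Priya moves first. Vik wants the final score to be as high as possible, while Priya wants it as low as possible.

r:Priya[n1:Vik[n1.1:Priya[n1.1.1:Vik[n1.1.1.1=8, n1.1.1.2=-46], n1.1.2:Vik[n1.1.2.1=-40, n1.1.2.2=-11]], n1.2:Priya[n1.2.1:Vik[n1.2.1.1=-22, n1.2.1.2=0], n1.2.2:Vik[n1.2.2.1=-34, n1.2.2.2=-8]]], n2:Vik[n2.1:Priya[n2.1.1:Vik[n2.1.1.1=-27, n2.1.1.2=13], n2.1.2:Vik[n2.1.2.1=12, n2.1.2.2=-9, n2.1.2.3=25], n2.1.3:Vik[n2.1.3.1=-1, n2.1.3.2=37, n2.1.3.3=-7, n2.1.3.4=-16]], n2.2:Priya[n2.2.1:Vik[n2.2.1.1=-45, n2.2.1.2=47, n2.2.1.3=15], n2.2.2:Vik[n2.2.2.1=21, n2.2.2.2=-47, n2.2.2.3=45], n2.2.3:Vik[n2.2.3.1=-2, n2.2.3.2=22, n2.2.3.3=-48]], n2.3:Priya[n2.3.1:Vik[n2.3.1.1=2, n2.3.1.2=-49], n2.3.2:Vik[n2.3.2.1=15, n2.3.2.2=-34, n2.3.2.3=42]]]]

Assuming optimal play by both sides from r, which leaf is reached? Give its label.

n1.1.1 (Vik): max(8, -46) = 8
n1.1.2 (Vik): max(-40, -11) = -11
n1.1 (Priya): min(8, -11) = -11
n1.2.1 (Vik): max(-22, 0) = 0
n1.2.2 (Vik): max(-34, -8) = -8
n1.2 (Priya): min(0, -8) = -8
n1 (Vik): max(-11, -8) = -8
n2.1.1 (Vik): max(-27, 13) = 13
n2.1.2 (Vik): max(12, -9, 25) = 25
n2.1.3 (Vik): max(-1, 37, -7, -16) = 37
n2.1 (Priya): min(13, 25, 37) = 13
n2.2.1 (Vik): max(-45, 47, 15) = 47
n2.2.2 (Vik): max(21, -47, 45) = 45
n2.2.3 (Vik): max(-2, 22, -48) = 22
n2.2 (Priya): min(47, 45, 22) = 22
n2.3.1 (Vik): max(2, -49) = 2
n2.3.2 (Vik): max(15, -34, 42) = 42
n2.3 (Priya): min(2, 42) = 2
n2 (Vik): max(13, 22, 2) = 22
r (Priya): min(-8, 22) = -8
At r, Priya picks n1 (lowest: -8).
At n1, Vik picks n1.2 (highest: -8).
At n1.2, Priya picks n1.2.2 (lowest: -8).
At n1.2.2, Vik picks n1.2.2.2 (highest: -8).
Terminal value -8.

n1.2.2.2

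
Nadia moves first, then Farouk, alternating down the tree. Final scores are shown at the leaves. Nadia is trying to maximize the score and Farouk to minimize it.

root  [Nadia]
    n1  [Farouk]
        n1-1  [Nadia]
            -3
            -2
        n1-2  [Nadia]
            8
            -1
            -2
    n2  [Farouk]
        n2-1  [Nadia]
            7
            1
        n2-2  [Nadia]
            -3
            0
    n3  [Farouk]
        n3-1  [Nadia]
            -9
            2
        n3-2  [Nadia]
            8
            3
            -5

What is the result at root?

n1-1 (Nadia): max(-3, -2) = -2
n1-2 (Nadia): max(8, -1, -2) = 8
n1 (Farouk): min(-2, 8) = -2
n2-1 (Nadia): max(7, 1) = 7
n2-2 (Nadia): max(-3, 0) = 0
n2 (Farouk): min(7, 0) = 0
n3-1 (Nadia): max(-9, 2) = 2
n3-2 (Nadia): max(8, 3, -5) = 8
n3 (Farouk): min(2, 8) = 2
root (Nadia): max(-2, 0, 2) = 2

2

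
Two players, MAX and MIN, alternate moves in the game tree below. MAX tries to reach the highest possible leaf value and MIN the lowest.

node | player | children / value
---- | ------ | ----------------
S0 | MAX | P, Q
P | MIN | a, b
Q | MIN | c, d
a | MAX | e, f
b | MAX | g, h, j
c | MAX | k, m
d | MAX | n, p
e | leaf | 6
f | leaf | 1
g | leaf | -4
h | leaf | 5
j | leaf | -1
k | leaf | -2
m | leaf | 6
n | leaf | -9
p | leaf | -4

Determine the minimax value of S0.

5

a (MAX): max(6, 1) = 6
b (MAX): max(-4, 5, -1) = 5
P (MIN): min(6, 5) = 5
c (MAX): max(-2, 6) = 6
d (MAX): max(-9, -4) = -4
Q (MIN): min(6, -4) = -4
S0 (MAX): max(5, -4) = 5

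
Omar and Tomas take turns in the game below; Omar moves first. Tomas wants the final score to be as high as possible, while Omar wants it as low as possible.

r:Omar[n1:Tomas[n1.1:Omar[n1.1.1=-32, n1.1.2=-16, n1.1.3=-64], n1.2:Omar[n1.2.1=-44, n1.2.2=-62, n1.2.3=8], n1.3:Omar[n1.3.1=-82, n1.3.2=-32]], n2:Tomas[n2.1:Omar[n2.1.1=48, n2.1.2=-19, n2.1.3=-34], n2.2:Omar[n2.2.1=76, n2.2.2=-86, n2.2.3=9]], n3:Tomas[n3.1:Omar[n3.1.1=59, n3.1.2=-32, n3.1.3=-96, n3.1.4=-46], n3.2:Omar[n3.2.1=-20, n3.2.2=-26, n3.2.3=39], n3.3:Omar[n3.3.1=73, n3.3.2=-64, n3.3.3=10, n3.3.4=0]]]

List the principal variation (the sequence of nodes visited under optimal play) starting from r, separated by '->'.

r -> n1 -> n1.2 -> n1.2.2

n1.1 (Omar): min(-32, -16, -64) = -64
n1.2 (Omar): min(-44, -62, 8) = -62
n1.3 (Omar): min(-82, -32) = -82
n1 (Tomas): max(-64, -62, -82) = -62
n2.1 (Omar): min(48, -19, -34) = -34
n2.2 (Omar): min(76, -86, 9) = -86
n2 (Tomas): max(-34, -86) = -34
n3.1 (Omar): min(59, -32, -96, -46) = -96
n3.2 (Omar): min(-20, -26, 39) = -26
n3.3 (Omar): min(73, -64, 10, 0) = -64
n3 (Tomas): max(-96, -26, -64) = -26
r (Omar): min(-62, -34, -26) = -62
At r, Omar picks n1 (lowest: -62).
At n1, Tomas picks n1.2 (highest: -62).
At n1.2, Omar picks n1.2.2 (lowest: -62).
Terminal value -62.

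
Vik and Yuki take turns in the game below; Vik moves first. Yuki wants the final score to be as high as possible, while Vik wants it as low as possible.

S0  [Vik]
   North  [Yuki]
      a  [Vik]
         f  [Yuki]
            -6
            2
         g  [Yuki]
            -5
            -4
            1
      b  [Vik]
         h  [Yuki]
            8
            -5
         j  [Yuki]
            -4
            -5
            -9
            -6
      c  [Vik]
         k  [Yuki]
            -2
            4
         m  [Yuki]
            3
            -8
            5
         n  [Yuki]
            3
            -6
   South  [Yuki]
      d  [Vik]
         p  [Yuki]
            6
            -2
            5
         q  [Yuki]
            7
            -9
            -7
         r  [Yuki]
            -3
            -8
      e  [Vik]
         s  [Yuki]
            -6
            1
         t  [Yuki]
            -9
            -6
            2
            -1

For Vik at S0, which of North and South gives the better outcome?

South

f (Yuki): max(-6, 2) = 2
g (Yuki): max(-5, -4, 1) = 1
a (Vik): min(2, 1) = 1
h (Yuki): max(8, -5) = 8
j (Yuki): max(-4, -5, -9, -6) = -4
b (Vik): min(8, -4) = -4
k (Yuki): max(-2, 4) = 4
m (Yuki): max(3, -8, 5) = 5
n (Yuki): max(3, -6) = 3
c (Vik): min(4, 5, 3) = 3
North (Yuki): max(1, -4, 3) = 3
p (Yuki): max(6, -2, 5) = 6
q (Yuki): max(7, -9, -7) = 7
r (Yuki): max(-3, -8) = -3
d (Vik): min(6, 7, -3) = -3
s (Yuki): max(-6, 1) = 1
t (Yuki): max(-9, -6, 2, -1) = 2
e (Vik): min(1, 2) = 1
South (Yuki): max(-3, 1) = 1
Vik prefers the lower value; North=3, South=1. South is better since 1 < 3.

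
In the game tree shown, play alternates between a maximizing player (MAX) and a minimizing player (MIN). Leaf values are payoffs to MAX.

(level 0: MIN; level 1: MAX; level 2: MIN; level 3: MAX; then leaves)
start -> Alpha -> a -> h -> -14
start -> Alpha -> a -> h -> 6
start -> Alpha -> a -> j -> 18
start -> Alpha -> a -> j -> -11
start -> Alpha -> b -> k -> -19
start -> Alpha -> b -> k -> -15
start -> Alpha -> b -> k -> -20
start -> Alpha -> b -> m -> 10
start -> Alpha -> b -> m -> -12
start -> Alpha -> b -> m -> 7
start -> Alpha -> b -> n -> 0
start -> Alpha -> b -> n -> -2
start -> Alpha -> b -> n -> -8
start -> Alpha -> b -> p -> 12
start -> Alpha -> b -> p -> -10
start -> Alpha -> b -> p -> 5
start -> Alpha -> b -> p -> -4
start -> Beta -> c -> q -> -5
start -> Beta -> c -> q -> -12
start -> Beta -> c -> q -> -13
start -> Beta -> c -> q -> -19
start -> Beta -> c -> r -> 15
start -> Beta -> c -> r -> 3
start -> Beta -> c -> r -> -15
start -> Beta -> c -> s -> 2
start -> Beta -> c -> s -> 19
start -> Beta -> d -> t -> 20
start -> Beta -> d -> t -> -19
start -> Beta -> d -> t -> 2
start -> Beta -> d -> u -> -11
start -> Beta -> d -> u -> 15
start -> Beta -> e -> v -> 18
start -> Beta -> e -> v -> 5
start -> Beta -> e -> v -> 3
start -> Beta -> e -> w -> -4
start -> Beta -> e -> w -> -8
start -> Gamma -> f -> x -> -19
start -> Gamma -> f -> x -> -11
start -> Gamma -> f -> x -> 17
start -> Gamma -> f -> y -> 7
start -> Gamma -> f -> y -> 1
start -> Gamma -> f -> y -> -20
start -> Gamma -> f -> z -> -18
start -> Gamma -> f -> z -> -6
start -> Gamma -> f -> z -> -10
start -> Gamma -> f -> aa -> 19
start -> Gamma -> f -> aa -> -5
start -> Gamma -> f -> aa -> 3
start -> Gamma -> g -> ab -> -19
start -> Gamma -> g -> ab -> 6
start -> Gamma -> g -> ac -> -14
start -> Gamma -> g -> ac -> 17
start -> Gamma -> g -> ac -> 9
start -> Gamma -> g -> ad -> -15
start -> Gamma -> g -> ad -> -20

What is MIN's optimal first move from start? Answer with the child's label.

Gamma

h (MAX): max(-14, 6) = 6
j (MAX): max(18, -11) = 18
a (MIN): min(6, 18) = 6
k (MAX): max(-19, -15, -20) = -15
m (MAX): max(10, -12, 7) = 10
n (MAX): max(0, -2, -8) = 0
p (MAX): max(12, -10, 5, -4) = 12
b (MIN): min(-15, 10, 0, 12) = -15
Alpha (MAX): max(6, -15) = 6
q (MAX): max(-5, -12, -13, -19) = -5
r (MAX): max(15, 3, -15) = 15
s (MAX): max(2, 19) = 19
c (MIN): min(-5, 15, 19) = -5
t (MAX): max(20, -19, 2) = 20
u (MAX): max(-11, 15) = 15
d (MIN): min(20, 15) = 15
v (MAX): max(18, 5, 3) = 18
w (MAX): max(-4, -8) = -4
e (MIN): min(18, -4) = -4
Beta (MAX): max(-5, 15, -4) = 15
x (MAX): max(-19, -11, 17) = 17
y (MAX): max(7, 1, -20) = 7
z (MAX): max(-18, -6, -10) = -6
aa (MAX): max(19, -5, 3) = 19
f (MIN): min(17, 7, -6, 19) = -6
ab (MAX): max(-19, 6) = 6
ac (MAX): max(-14, 17, 9) = 17
ad (MAX): max(-15, -20) = -15
g (MIN): min(6, 17, -15) = -15
Gamma (MAX): max(-6, -15) = -6
start (MIN): min(6, 15, -6) = -6
MIN at start wants the lowest of {Alpha=6, Beta=15, Gamma=-6}, so chooses Gamma.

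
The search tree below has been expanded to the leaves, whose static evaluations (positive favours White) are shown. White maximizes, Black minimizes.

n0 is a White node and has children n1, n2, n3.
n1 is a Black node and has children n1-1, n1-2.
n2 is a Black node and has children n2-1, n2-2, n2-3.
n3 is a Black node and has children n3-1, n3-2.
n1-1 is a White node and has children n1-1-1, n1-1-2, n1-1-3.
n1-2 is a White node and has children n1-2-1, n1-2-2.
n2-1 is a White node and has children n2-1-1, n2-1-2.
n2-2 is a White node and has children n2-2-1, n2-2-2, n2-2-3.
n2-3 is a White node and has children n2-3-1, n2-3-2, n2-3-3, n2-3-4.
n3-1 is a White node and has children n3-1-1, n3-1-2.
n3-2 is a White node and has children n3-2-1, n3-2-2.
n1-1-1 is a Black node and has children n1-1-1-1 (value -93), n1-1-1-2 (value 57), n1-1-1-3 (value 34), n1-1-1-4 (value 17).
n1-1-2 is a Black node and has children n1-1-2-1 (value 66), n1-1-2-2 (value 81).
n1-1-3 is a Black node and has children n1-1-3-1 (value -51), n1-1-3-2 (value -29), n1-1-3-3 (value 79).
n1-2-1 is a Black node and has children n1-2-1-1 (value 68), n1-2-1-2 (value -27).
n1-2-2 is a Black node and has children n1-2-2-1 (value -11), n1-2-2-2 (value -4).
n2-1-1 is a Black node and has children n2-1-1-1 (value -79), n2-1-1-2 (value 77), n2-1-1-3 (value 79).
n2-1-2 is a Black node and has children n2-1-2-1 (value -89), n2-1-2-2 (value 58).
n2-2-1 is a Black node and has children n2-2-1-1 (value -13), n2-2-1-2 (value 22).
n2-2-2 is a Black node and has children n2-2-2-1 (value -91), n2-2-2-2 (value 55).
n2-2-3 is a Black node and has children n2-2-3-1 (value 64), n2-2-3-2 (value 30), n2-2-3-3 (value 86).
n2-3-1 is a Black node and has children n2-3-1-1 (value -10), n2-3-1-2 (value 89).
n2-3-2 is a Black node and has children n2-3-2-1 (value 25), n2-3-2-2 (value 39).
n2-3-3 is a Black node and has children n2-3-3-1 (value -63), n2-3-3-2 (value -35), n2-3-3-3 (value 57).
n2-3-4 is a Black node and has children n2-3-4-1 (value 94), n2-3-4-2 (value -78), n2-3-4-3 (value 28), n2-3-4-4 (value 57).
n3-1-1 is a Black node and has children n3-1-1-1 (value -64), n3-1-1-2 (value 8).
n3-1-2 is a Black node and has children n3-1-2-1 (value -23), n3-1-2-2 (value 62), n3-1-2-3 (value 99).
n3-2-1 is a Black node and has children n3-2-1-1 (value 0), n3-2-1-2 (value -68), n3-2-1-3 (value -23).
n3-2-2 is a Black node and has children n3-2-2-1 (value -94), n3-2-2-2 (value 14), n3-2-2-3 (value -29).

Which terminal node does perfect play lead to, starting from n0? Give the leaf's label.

n1-2-2-1

n1-1-1 (Black): min(-93, 57, 34, 17) = -93
n1-1-2 (Black): min(66, 81) = 66
n1-1-3 (Black): min(-51, -29, 79) = -51
n1-1 (White): max(-93, 66, -51) = 66
n1-2-1 (Black): min(68, -27) = -27
n1-2-2 (Black): min(-11, -4) = -11
n1-2 (White): max(-27, -11) = -11
n1 (Black): min(66, -11) = -11
n2-1-1 (Black): min(-79, 77, 79) = -79
n2-1-2 (Black): min(-89, 58) = -89
n2-1 (White): max(-79, -89) = -79
n2-2-1 (Black): min(-13, 22) = -13
n2-2-2 (Black): min(-91, 55) = -91
n2-2-3 (Black): min(64, 30, 86) = 30
n2-2 (White): max(-13, -91, 30) = 30
n2-3-1 (Black): min(-10, 89) = -10
n2-3-2 (Black): min(25, 39) = 25
n2-3-3 (Black): min(-63, -35, 57) = -63
n2-3-4 (Black): min(94, -78, 28, 57) = -78
n2-3 (White): max(-10, 25, -63, -78) = 25
n2 (Black): min(-79, 30, 25) = -79
n3-1-1 (Black): min(-64, 8) = -64
n3-1-2 (Black): min(-23, 62, 99) = -23
n3-1 (White): max(-64, -23) = -23
n3-2-1 (Black): min(0, -68, -23) = -68
n3-2-2 (Black): min(-94, 14, -29) = -94
n3-2 (White): max(-68, -94) = -68
n3 (Black): min(-23, -68) = -68
n0 (White): max(-11, -79, -68) = -11
At n0, White picks n1 (highest: -11).
At n1, Black picks n1-2 (lowest: -11).
At n1-2, White picks n1-2-2 (highest: -11).
At n1-2-2, Black picks n1-2-2-1 (lowest: -11).
Terminal value -11.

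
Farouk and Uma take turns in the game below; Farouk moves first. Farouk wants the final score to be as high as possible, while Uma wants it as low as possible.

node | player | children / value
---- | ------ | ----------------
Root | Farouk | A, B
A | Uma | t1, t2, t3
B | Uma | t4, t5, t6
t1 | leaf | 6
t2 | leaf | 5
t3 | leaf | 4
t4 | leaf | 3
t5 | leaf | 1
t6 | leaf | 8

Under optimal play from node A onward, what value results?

4

A (Uma): min(6, 5, 4) = 4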